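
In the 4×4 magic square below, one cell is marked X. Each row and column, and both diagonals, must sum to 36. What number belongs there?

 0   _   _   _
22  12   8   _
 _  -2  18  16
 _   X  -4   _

From row 2, 36 − (22 + 12 + 8) gives (2,4) = -6.
Row 3: -2 + 18 + 16 + ? = 36, so (3,1) = 4.
The remaining cell in column 1 is (4,1) = 36 − 26 = 10.
Column 3: 8 + 18 + (-4) + ? = 36, so (1,3) = 14.
From main diagonal, 36 − (0 + 12 + 18) gives (4,4) = 6.
Anti-diagonal: 8 + (-2) + 10 + ? = 36, so (1,4) = 20.
From row 1, 36 − (0 + 14 + 20) gives (1,2) = 2.
From row 4, 36 − (10 + (-4) + 6) gives (4,2) = 24.

24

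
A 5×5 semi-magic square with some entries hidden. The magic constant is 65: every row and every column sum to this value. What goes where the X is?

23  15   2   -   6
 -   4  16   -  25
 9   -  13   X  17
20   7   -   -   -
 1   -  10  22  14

5

The remaining cell in row 1 is (1,4) = 65 − 46 = 19.
The remaining cell in row 5 is (5,2) = 65 − 47 = 18.
Column 1 must total 65; the given cells sum to 53, so (2,1) = 12.
From column 2, 65 − (15 + 4 + 7 + 18) gives (3,2) = 21.
Column 3: 2 + 16 + 13 + 10 + ? = 65, so (4,3) = 24.
Column 5: 6 + 25 + 17 + 14 + ? = 65, so (4,5) = 3.
Row 2 needs 65; the known cells sum to 57, so (2,4) = 8.
The remaining cell in row 3 is (3,4) = 65 − 60 = 5.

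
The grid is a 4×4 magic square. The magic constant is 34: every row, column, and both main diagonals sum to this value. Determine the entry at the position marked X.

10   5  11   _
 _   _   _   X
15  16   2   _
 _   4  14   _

From row 1, 34 − (10 + 5 + 11) gives (1,4) = 8.
Row 3 needs 34; the known cells sum to 33, so (3,4) = 1.
Column 2: 5 + 16 + 4 + ? = 34, so (2,2) = 9.
From column 3, 34 − (11 + 2 + 14) gives (2,3) = 7.
Main diagonal needs 34; the known cells sum to 21, so (4,4) = 13.
Using anti-diagonal: 8 + 7 + 16 + ? → (4,1) = 34 − 31 = 3.
Column 1 needs 34; the known cells sum to 28, so (2,1) = 6.
Column 4 needs 34; the known cells sum to 22, so (2,4) = 12.

12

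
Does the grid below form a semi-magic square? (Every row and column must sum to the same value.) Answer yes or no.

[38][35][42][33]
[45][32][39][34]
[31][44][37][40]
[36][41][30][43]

Row 1: 38 + 35 + 42 + 33 = 148.
Row 2: 45 + 32 + 39 + 34 = 150.
Row 3: 31 + 44 + 37 + 40 = 152.
Row 4: 36 + 41 + 30 + 43 = 150.
Column 1: 38 + 45 + 31 + 36 = 150.
Column 2: 35 + 32 + 44 + 41 = 152.
Column 3: 42 + 39 + 37 + 30 = 148.
Column 4: 33 + 34 + 40 + 43 = 150.

No — row 3 sums to 152 but row 1 sums to 148.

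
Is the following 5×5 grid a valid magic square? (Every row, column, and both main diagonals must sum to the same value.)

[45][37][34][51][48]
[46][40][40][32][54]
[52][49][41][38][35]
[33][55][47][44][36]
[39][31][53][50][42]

Row 1: 45 + 37 + 34 + 51 + 48 = 215.
Row 2: 46 + 40 + 40 + 32 + 54 = 212.
Row 3: 52 + 49 + 41 + 38 + 35 = 215.
Row 4: 33 + 55 + 47 + 44 + 36 = 215.
Row 5: 39 + 31 + 53 + 50 + 42 = 215.
Column 1: 45 + 46 + 52 + 33 + 39 = 215.
Column 2: 37 + 40 + 49 + 55 + 31 = 212.
Column 3: 34 + 40 + 41 + 47 + 53 = 215.
Column 4: 51 + 32 + 38 + 44 + 50 = 215.
Column 5: 48 + 54 + 35 + 36 + 42 = 215.
Main diagonal: 45 + 40 + 41 + 44 + 42 = 212.
Anti-diagonal: 48 + 32 + 41 + 55 + 39 = 215.

No — column 4 sums to 215 but main diagonal sums to 212.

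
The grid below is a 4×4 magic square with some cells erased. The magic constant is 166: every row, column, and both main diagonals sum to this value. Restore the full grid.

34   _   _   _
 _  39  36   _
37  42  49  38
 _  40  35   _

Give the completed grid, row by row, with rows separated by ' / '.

34 45 46 41 / 48 39 36 43 / 37 42 49 38 / 47 40 35 44

Column 2: 39 + 42 + 40 + ? = 166, so (1,2) = 45.
Column 3 must total 166; the given cells sum to 120, so (1,3) = 46.
From main diagonal, 166 − (34 + 39 + 49) gives (4,4) = 44.
Using row 1: 34 + 45 + 46 + ? → (1,4) = 166 − 125 = 41.
Row 4 needs 166; the known cells sum to 119, so (4,1) = 47.
The remaining cell in column 1 is (2,1) = 166 − 118 = 48.
The remaining cell in column 4 is (2,4) = 166 − 123 = 43.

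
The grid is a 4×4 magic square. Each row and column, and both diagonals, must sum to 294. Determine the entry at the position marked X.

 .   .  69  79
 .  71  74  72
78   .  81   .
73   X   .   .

The remaining cell in row 2 is (2,1) = 294 − 217 = 77.
Column 1 needs 294; the known cells sum to 228, so (1,1) = 66.
Column 3: 69 + 74 + 81 + ? = 294, so (4,3) = 70.
Main diagonal needs 294; the known cells sum to 218, so (4,4) = 76.
Anti-diagonal needs 294; the known cells sum to 226, so (3,2) = 68.
Using row 1: 66 + 69 + 79 + ? → (1,2) = 294 − 214 = 80.
Using row 3: 78 + 68 + 81 + ? → (3,4) = 294 − 227 = 67.
From row 4, 294 − (73 + 70 + 76) gives (4,2) = 75.

75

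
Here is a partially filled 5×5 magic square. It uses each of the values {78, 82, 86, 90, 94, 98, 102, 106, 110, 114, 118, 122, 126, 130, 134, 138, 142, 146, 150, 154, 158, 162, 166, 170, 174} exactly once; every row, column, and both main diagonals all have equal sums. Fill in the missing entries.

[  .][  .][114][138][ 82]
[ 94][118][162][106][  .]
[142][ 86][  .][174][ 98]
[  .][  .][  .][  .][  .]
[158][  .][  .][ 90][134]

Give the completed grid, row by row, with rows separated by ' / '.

The 25 entries sum to 3150, so each line sums to 3150/5 = 630.
Row 2 must total 630; the given cells sum to 480, so (2,5) = 150.
Row 3 must total 630; the given cells sum to 500, so (3,3) = 130.
The remaining cell in column 4 is (4,4) = 630 − 508 = 122.
From column 5, 630 − (82 + 150 + 98 + 134) gives (4,5) = 166.
Main diagonal: 118 + 130 + 122 + 134 + ? = 630, so (1,1) = 126.
The remaining cell in anti-diagonal is (4,2) = 630 − 476 = 154.
Row 1 needs 630; the known cells sum to 460, so (1,2) = 170.
Column 1 needs 630; the known cells sum to 520, so (4,1) = 110.
Column 2 must total 630; the given cells sum to 528, so (5,2) = 102.
The remaining cell in row 4 is (4,3) = 630 − 552 = 78.
Row 5: 158 + 102 + 90 + 134 + ? = 630, so (5,3) = 146.

126 170 114 138 82 / 94 118 162 106 150 / 142 86 130 174 98 / 110 154 78 122 166 / 158 102 146 90 134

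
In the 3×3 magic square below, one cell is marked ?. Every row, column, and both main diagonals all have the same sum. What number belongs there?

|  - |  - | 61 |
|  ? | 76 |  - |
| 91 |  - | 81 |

66

Anti-diagonal is complete and sums to 228; that is the magic constant.
Row 3 needs 228; the known cells sum to 172, so (3,2) = 56.
Column 2: 76 + 56 + ? = 228, so (1,2) = 96.
Column 3 must total 228; the given cells sum to 142, so (2,3) = 86.
Main diagonal must total 228; the given cells sum to 157, so (1,1) = 71.
Row 2 must total 228; the given cells sum to 162, so (2,1) = 66.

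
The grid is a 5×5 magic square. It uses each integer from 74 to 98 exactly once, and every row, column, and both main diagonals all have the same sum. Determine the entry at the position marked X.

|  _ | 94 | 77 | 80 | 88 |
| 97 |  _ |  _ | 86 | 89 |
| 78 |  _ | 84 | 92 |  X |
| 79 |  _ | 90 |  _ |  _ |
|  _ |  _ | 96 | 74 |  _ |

95

The entries are 74 through 98, which sum to 2150, so each line sums to 2150/5 = 430.
Row 1 needs 430; the known cells sum to 339, so (1,1) = 91.
From column 1, 430 − (91 + 97 + 78 + 79) gives (5,1) = 85.
Using column 3: 77 + 84 + 90 + 96 + ? → (2,3) = 430 − 347 = 83.
Using column 4: 80 + 86 + 92 + 74 + ? → (4,4) = 430 − 332 = 98.
Anti-diagonal must total 430; the given cells sum to 343, so (4,2) = 87.
Row 2 must total 430; the given cells sum to 355, so (2,2) = 75.
Row 4 must total 430; the given cells sum to 354, so (4,5) = 76.
Main diagonal needs 430; the known cells sum to 348, so (5,5) = 82.
Row 5 must total 430; the given cells sum to 337, so (5,2) = 93.
From column 2, 430 − (94 + 75 + 87 + 93) gives (3,2) = 81.
Column 5 must total 430; the given cells sum to 335, so (3,5) = 95.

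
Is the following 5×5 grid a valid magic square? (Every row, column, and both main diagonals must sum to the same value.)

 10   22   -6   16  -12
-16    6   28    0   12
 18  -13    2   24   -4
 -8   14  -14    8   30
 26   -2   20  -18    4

No — column 5 sums to 30 but column 2 sums to 27.

Row 1: 10 + 22 + (-6) + 16 + (-12) = 30.
Row 2: -16 + 6 + 28 + 0 + 12 = 30.
Row 3: 18 + (-13) + 2 + 24 + (-4) = 27.
Row 4: -8 + 14 + (-14) + 8 + 30 = 30.
Row 5: 26 + (-2) + 20 + (-18) + 4 = 30.
Column 1: 10 + (-16) + 18 + (-8) + 26 = 30.
Column 2: 22 + 6 + (-13) + 14 + (-2) = 27.
Column 3: -6 + 28 + 2 + (-14) + 20 = 30.
Column 4: 16 + 0 + 24 + 8 + (-18) = 30.
Column 5: -12 + 12 + (-4) + 30 + 4 = 30.
Main diagonal: 10 + 6 + 2 + 8 + 4 = 30.
Anti-diagonal: -12 + 0 + 2 + 14 + 26 = 30.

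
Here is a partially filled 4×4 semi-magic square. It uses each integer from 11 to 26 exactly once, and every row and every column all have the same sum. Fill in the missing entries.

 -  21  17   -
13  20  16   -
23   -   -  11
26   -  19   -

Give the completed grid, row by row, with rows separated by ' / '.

12 21 17 24 / 13 20 16 25 / 23 18 22 11 / 26 15 19 14

The entries are 11 through 26, which sum to 296, so each line sums to 296/4 = 74.
Row 2 needs 74; the known cells sum to 49, so (2,4) = 25.
The remaining cell in column 1 is (1,1) = 74 − 62 = 12.
Column 3: 17 + 16 + 19 + ? = 74, so (3,3) = 22.
The remaining cell in row 1 is (1,4) = 74 − 50 = 24.
Using row 3: 23 + 22 + 11 + ? → (3,2) = 74 − 56 = 18.
Column 2: 21 + 20 + 18 + ? = 74, so (4,2) = 15.
Column 4: 24 + 25 + 11 + ? = 74, so (4,4) = 14.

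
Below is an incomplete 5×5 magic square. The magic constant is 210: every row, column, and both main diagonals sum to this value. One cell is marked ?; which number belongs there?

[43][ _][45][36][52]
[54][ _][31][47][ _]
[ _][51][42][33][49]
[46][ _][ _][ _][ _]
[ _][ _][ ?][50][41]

The remaining cell in row 1 is (1,2) = 210 − 176 = 34.
Row 3 needs 210; the known cells sum to 175, so (3,1) = 35.
Column 1: 43 + 54 + 35 + 46 + ? = 210, so (5,1) = 32.
The remaining cell in column 4 is (4,4) = 210 − 166 = 44.
The remaining cell in main diagonal is (2,2) = 210 − 170 = 40.
The remaining cell in anti-diagonal is (4,2) = 210 − 173 = 37.
Row 2 must total 210; the given cells sum to 172, so (2,5) = 38.
The remaining cell in column 2 is (5,2) = 210 − 162 = 48.
Column 5 needs 210; the known cells sum to 180, so (4,5) = 30.
Row 4: 46 + 37 + 44 + 30 + ? = 210, so (4,3) = 53.
Row 5 needs 210; the known cells sum to 171, so (5,3) = 39.

39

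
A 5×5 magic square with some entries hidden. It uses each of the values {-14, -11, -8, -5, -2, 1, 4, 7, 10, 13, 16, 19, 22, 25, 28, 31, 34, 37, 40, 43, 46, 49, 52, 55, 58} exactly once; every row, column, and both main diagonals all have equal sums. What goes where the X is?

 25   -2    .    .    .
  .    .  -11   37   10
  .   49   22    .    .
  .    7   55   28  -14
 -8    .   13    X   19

46

The 25 entries sum to 550, so each line sums to 550/5 = 110.
Using row 4: 7 + 55 + 28 + (-14) + ? → (4,1) = 110 − 76 = 34.
Column 3 needs 110; the known cells sum to 79, so (1,3) = 31.
From main diagonal, 110 − (25 + 22 + 28 + 19) gives (2,2) = 16.
Anti-diagonal needs 110; the known cells sum to 58, so (1,5) = 52.
From row 1, 110 − (25 + (-2) + 31 + 52) gives (1,4) = 4.
Row 2: 16 + (-11) + 37 + 10 + ? = 110, so (2,1) = 58.
Column 1 needs 110; the known cells sum to 109, so (3,1) = 1.
Column 2: -2 + 16 + 49 + 7 + ? = 110, so (5,2) = 40.
Using column 5: 52 + 10 + (-14) + 19 + ? → (3,5) = 110 − 67 = 43.
From row 3, 110 − (1 + 49 + 22 + 43) gives (3,4) = -5.
From row 5, 110 − (-8 + 40 + 13 + 19) gives (5,4) = 46.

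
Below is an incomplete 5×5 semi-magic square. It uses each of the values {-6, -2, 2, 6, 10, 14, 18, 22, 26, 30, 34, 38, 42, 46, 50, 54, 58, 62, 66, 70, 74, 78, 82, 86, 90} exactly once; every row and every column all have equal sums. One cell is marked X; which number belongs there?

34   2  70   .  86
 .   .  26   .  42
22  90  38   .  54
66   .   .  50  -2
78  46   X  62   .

The 25 entries sum to 1050, so each line sums to 1050/5 = 210.
The remaining cell in row 1 is (1,4) = 210 − 192 = 18.
Row 3 needs 210; the known cells sum to 204, so (3,4) = 6.
Column 1 needs 210; the known cells sum to 200, so (2,1) = 10.
Column 4: 18 + 6 + 50 + 62 + ? = 210, so (2,4) = 74.
Column 5 needs 210; the known cells sum to 180, so (5,5) = 30.
Row 2: 10 + 26 + 74 + 42 + ? = 210, so (2,2) = 58.
Using row 5: 78 + 46 + 62 + 30 + ? → (5,3) = 210 − 216 = -6.

-6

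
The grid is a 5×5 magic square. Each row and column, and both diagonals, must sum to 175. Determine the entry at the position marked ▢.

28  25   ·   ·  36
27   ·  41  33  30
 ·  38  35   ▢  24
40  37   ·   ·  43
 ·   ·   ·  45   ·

32

From row 2, 175 − (27 + 41 + 33 + 30) gives (2,2) = 44.
Column 2 needs 175; the known cells sum to 144, so (5,2) = 31.
From column 5, 175 − (36 + 30 + 24 + 43) gives (5,5) = 42.
Main diagonal: 28 + 44 + 35 + 42 + ? = 175, so (4,4) = 26.
Anti-diagonal: 36 + 33 + 35 + 37 + ? = 175, so (5,1) = 34.
Using row 4: 40 + 37 + 26 + 43 + ? → (4,3) = 175 − 146 = 29.
Row 5: 34 + 31 + 45 + 42 + ? = 175, so (5,3) = 23.
Using column 1: 28 + 27 + 40 + 34 + ? → (3,1) = 175 − 129 = 46.
The remaining cell in column 3 is (1,3) = 175 − 128 = 47.
From row 1, 175 − (28 + 25 + 47 + 36) gives (1,4) = 39.
From row 3, 175 − (46 + 38 + 35 + 24) gives (3,4) = 32.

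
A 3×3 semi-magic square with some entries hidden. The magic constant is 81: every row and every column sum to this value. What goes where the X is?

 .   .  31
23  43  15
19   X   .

27

From column 1, 81 − (23 + 19) gives (1,1) = 39.
Column 3 needs 81; the known cells sum to 46, so (3,3) = 35.
Row 1 needs 81; the known cells sum to 70, so (1,2) = 11.
Row 3 must total 81; the given cells sum to 54, so (3,2) = 27.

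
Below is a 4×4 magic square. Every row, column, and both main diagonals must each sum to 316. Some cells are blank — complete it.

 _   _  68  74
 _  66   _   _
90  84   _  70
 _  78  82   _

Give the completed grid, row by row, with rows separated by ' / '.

Row 3 must total 316; the given cells sum to 244, so (3,3) = 72.
From column 2, 316 − (66 + 84 + 78) gives (1,2) = 88.
The remaining cell in column 3 is (2,3) = 316 − 222 = 94.
From anti-diagonal, 316 − (74 + 94 + 84) gives (4,1) = 64.
Row 1: 88 + 68 + 74 + ? = 316, so (1,1) = 86.
The remaining cell in row 4 is (4,4) = 316 − 224 = 92.
Column 1: 86 + 90 + 64 + ? = 316, so (2,1) = 76.
Column 4 needs 316; the known cells sum to 236, so (2,4) = 80.

86 88 68 74 / 76 66 94 80 / 90 84 72 70 / 64 78 82 92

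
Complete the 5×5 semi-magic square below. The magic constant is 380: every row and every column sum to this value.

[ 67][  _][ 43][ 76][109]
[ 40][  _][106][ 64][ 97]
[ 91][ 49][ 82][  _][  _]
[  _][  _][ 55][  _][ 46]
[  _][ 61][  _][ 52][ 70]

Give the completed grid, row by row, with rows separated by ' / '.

The remaining cell in row 1 is (1,2) = 380 − 295 = 85.
Using row 2: 40 + 106 + 64 + 97 + ? → (2,2) = 380 − 307 = 73.
From column 2, 380 − (85 + 73 + 49 + 61) gives (4,2) = 112.
Using column 3: 43 + 106 + 82 + 55 + ? → (5,3) = 380 − 286 = 94.
Column 5: 109 + 97 + 46 + 70 + ? = 380, so (3,5) = 58.
The remaining cell in row 3 is (3,4) = 380 − 280 = 100.
From row 5, 380 − (61 + 94 + 52 + 70) gives (5,1) = 103.
Using column 1: 67 + 40 + 91 + 103 + ? → (4,1) = 380 − 301 = 79.
The remaining cell in column 4 is (4,4) = 380 − 292 = 88.

67 85 43 76 109 / 40 73 106 64 97 / 91 49 82 100 58 / 79 112 55 88 46 / 103 61 94 52 70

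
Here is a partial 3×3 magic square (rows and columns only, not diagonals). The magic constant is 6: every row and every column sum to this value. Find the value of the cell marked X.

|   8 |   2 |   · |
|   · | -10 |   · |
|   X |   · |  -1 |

Row 1 must total 6; the given cells sum to 10, so (1,3) = -4.
The remaining cell in column 2 is (3,2) = 6 − (-8) = 14.
Using column 3: -4 + (-1) + ? → (2,3) = 6 − (-5) = 11.
From row 2, 6 − (-10 + 11) gives (2,1) = 5.
The remaining cell in row 3 is (3,1) = 6 − 13 = -7.

-7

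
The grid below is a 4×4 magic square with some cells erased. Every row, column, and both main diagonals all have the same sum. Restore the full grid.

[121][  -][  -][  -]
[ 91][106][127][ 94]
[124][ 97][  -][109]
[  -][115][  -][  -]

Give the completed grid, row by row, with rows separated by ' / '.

Row 2 is already complete: 91 + 106 + 127 + 94 = 418, so that is the magic constant.
Row 3 must total 418; the given cells sum to 330, so (3,3) = 88.
Column 1: 121 + 91 + 124 + ? = 418, so (4,1) = 82.
Column 2 must total 418; the given cells sum to 318, so (1,2) = 100.
Main diagonal: 121 + 106 + 88 + ? = 418, so (4,4) = 103.
The remaining cell in anti-diagonal is (1,4) = 418 − 306 = 112.
From row 1, 418 − (121 + 100 + 112) gives (1,3) = 85.
Row 4 must total 418; the given cells sum to 300, so (4,3) = 118.

121 100 85 112 / 91 106 127 94 / 124 97 88 109 / 82 115 118 103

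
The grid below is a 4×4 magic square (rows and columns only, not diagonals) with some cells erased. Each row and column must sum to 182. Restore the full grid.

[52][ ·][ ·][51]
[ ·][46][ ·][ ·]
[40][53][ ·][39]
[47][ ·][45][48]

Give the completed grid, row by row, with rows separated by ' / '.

52 41 38 51 / 43 46 49 44 / 40 53 50 39 / 47 42 45 48

From row 3, 182 − (40 + 53 + 39) gives (3,3) = 50.
From row 4, 182 − (47 + 45 + 48) gives (4,2) = 42.
Using column 1: 52 + 40 + 47 + ? → (2,1) = 182 − 139 = 43.
The remaining cell in column 2 is (1,2) = 182 − 141 = 41.
Column 4: 51 + 39 + 48 + ? = 182, so (2,4) = 44.
Row 1 needs 182; the known cells sum to 144, so (1,3) = 38.
From row 2, 182 − (43 + 46 + 44) gives (2,3) = 49.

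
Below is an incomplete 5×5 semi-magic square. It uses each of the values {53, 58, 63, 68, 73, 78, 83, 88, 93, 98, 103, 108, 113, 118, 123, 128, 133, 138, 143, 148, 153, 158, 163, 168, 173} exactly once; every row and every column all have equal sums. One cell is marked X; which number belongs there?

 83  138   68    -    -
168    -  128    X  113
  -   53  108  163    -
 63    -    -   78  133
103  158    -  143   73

The 25 entries sum to 2825, so each line sums to 2825/5 = 565.
Using row 5: 103 + 158 + 143 + 73 + ? → (5,3) = 565 − 477 = 88.
Column 1 needs 565; the known cells sum to 417, so (3,1) = 148.
Column 3 must total 565; the given cells sum to 392, so (4,3) = 173.
Row 3 needs 565; the known cells sum to 472, so (3,5) = 93.
Row 4: 63 + 173 + 78 + 133 + ? = 565, so (4,2) = 118.
Column 2 must total 565; the given cells sum to 467, so (2,2) = 98.
Column 5 must total 565; the given cells sum to 412, so (1,5) = 153.
Row 1 needs 565; the known cells sum to 442, so (1,4) = 123.
Row 2 must total 565; the given cells sum to 507, so (2,4) = 58.

58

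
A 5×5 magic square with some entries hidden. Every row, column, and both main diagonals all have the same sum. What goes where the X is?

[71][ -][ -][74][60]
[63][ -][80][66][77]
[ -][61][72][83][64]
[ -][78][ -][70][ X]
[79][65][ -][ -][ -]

Anti-diagonal is complete and sums to 355; that is the magic constant.
Using row 2: 63 + 80 + 66 + 77 + ? → (2,2) = 355 − 286 = 69.
Row 3 needs 355; the known cells sum to 280, so (3,1) = 75.
Using column 1: 71 + 63 + 75 + 79 + ? → (4,1) = 355 − 288 = 67.
Column 2: 69 + 61 + 78 + 65 + ? = 355, so (1,2) = 82.
Column 4 must total 355; the given cells sum to 293, so (5,4) = 62.
The remaining cell in main diagonal is (5,5) = 355 − 282 = 73.
Using row 1: 71 + 82 + 74 + 60 + ? → (1,3) = 355 − 287 = 68.
The remaining cell in row 5 is (5,3) = 355 − 279 = 76.
Using column 3: 68 + 80 + 72 + 76 + ? → (4,3) = 355 − 296 = 59.
The remaining cell in column 5 is (4,5) = 355 − 274 = 81.

81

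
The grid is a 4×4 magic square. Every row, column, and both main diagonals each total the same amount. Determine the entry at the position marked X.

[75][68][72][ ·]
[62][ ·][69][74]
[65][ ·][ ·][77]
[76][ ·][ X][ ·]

Column 1 is complete and sums to 278; that is the magic constant.
The remaining cell in row 1 is (1,4) = 278 − 215 = 63.
Row 2: 62 + 69 + 74 + ? = 278, so (2,2) = 73.
Column 4 must total 278; the given cells sum to 214, so (4,4) = 64.
Using main diagonal: 75 + 73 + 64 + ? → (3,3) = 278 − 212 = 66.
Anti-diagonal must total 278; the given cells sum to 208, so (3,2) = 70.
Column 2: 68 + 73 + 70 + ? = 278, so (4,2) = 67.
Column 3: 72 + 69 + 66 + ? = 278, so (4,3) = 71.

71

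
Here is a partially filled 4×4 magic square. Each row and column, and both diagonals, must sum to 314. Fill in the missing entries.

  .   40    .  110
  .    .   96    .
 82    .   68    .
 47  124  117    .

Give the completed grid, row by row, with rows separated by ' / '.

131 40 33 110 / 54 89 96 75 / 82 61 68 103 / 47 124 117 26

From row 4, 314 − (47 + 124 + 117) gives (4,4) = 26.
From column 3, 314 − (96 + 68 + 117) gives (1,3) = 33.
Anti-diagonal must total 314; the given cells sum to 253, so (3,2) = 61.
Row 1 needs 314; the known cells sum to 183, so (1,1) = 131.
Using row 3: 82 + 61 + 68 + ? → (3,4) = 314 − 211 = 103.
Column 1: 131 + 82 + 47 + ? = 314, so (2,1) = 54.
From column 2, 314 − (40 + 61 + 124) gives (2,2) = 89.
Using column 4: 110 + 103 + 26 + ? → (2,4) = 314 − 239 = 75.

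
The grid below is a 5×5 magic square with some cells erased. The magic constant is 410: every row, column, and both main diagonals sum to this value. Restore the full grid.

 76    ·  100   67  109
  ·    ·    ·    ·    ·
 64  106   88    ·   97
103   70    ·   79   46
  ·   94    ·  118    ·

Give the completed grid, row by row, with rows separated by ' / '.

Row 1 needs 410; the known cells sum to 352, so (1,2) = 58.
The remaining cell in row 3 is (3,4) = 410 − 355 = 55.
Row 4 must total 410; the given cells sum to 298, so (4,3) = 112.
Column 2 must total 410; the given cells sum to 328, so (2,2) = 82.
Column 4: 67 + 55 + 79 + 118 + ? = 410, so (2,4) = 91.
From main diagonal, 410 − (76 + 82 + 88 + 79) gives (5,5) = 85.
The remaining cell in anti-diagonal is (5,1) = 410 − 358 = 52.
The remaining cell in row 5 is (5,3) = 410 − 349 = 61.
Column 1 must total 410; the given cells sum to 295, so (2,1) = 115.
Column 3 must total 410; the given cells sum to 361, so (2,3) = 49.
The remaining cell in column 5 is (2,5) = 410 − 337 = 73.

76 58 100 67 109 / 115 82 49 91 73 / 64 106 88 55 97 / 103 70 112 79 46 / 52 94 61 118 85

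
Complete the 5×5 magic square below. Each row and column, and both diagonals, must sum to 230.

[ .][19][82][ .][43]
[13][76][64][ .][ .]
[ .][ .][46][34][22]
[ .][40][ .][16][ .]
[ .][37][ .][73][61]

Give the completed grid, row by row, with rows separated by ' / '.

Using column 2: 19 + 76 + 40 + 37 + ? → (3,2) = 230 − 172 = 58.
The remaining cell in main diagonal is (1,1) = 230 − 199 = 31.
Using row 1: 31 + 19 + 82 + 43 + ? → (1,4) = 230 − 175 = 55.
The remaining cell in row 3 is (3,1) = 230 − 160 = 70.
Using column 4: 55 + 34 + 16 + 73 + ? → (2,4) = 230 − 178 = 52.
The remaining cell in anti-diagonal is (5,1) = 230 − 181 = 49.
Using row 2: 13 + 76 + 64 + 52 + ? → (2,5) = 230 − 205 = 25.
Row 5 must total 230; the given cells sum to 220, so (5,3) = 10.
Column 1: 31 + 13 + 70 + 49 + ? = 230, so (4,1) = 67.
Column 3 must total 230; the given cells sum to 202, so (4,3) = 28.
The remaining cell in column 5 is (4,5) = 230 − 151 = 79.

31 19 82 55 43 / 13 76 64 52 25 / 70 58 46 34 22 / 67 40 28 16 79 / 49 37 10 73 61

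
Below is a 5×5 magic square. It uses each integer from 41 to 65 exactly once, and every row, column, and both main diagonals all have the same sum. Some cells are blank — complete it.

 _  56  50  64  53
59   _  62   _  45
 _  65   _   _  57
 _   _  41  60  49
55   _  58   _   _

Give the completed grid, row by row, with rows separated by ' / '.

42 56 50 64 53 / 59 48 62 51 45 / 46 65 54 43 57 / 63 52 41 60 49 / 55 44 58 47 61

The entries are 41 through 65, which sum to 1325, so each line sums to 1325/5 = 265.
Using row 1: 56 + 50 + 64 + 53 + ? → (1,1) = 265 − 223 = 42.
Column 3: 50 + 62 + 41 + 58 + ? = 265, so (3,3) = 54.
Using column 5: 53 + 45 + 57 + 49 + ? → (5,5) = 265 − 204 = 61.
Main diagonal must total 265; the given cells sum to 217, so (2,2) = 48.
Row 2 must total 265; the given cells sum to 214, so (2,4) = 51.
The remaining cell in anti-diagonal is (4,2) = 265 − 213 = 52.
Row 4: 52 + 41 + 60 + 49 + ? = 265, so (4,1) = 63.
From column 1, 265 − (42 + 59 + 63 + 55) gives (3,1) = 46.
The remaining cell in column 2 is (5,2) = 265 − 221 = 44.
Row 3 needs 265; the known cells sum to 222, so (3,4) = 43.
The remaining cell in row 5 is (5,4) = 265 − 218 = 47.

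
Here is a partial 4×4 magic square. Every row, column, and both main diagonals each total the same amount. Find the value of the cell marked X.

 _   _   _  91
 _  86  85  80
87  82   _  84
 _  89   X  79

90

Column 4 is complete and sums to 334; that is the magic constant.
The remaining cell in row 2 is (2,1) = 334 − 251 = 83.
From row 3, 334 − (87 + 82 + 84) gives (3,3) = 81.
Column 2 needs 334; the known cells sum to 257, so (1,2) = 77.
The remaining cell in main diagonal is (1,1) = 334 − 246 = 88.
Anti-diagonal must total 334; the given cells sum to 258, so (4,1) = 76.
From row 1, 334 − (88 + 77 + 91) gives (1,3) = 78.
The remaining cell in row 4 is (4,3) = 334 − 244 = 90.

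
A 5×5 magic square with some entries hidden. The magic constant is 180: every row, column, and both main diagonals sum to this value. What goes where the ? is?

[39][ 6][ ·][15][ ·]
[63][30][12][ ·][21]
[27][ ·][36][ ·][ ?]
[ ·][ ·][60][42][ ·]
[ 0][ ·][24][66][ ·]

The remaining cell in row 2 is (2,4) = 180 − 126 = 54.
Using column 1: 39 + 63 + 27 + 0 + ? → (4,1) = 180 − 129 = 51.
Column 3: 12 + 36 + 60 + 24 + ? = 180, so (1,3) = 48.
Column 4: 15 + 54 + 42 + 66 + ? = 180, so (3,4) = 3.
Using main diagonal: 39 + 30 + 36 + 42 + ? → (5,5) = 180 − 147 = 33.
From row 1, 180 − (39 + 6 + 48 + 15) gives (1,5) = 72.
Row 5 needs 180; the known cells sum to 123, so (5,2) = 57.
Anti-diagonal: 72 + 54 + 36 + 0 + ? = 180, so (4,2) = 18.
Row 4 must total 180; the given cells sum to 171, so (4,5) = 9.
Column 2: 6 + 30 + 18 + 57 + ? = 180, so (3,2) = 69.
From column 5, 180 − (72 + 21 + 9 + 33) gives (3,5) = 45.

45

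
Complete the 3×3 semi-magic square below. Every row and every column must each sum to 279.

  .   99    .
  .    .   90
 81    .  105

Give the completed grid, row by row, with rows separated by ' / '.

Using row 3: 81 + 105 + ? → (3,2) = 279 − 186 = 93.
From column 2, 279 − (99 + 93) gives (2,2) = 87.
Column 3 must total 279; the given cells sum to 195, so (1,3) = 84.
The remaining cell in row 1 is (1,1) = 279 − 183 = 96.
From row 2, 279 − (87 + 90) gives (2,1) = 102.

96 99 84 / 102 87 90 / 81 93 105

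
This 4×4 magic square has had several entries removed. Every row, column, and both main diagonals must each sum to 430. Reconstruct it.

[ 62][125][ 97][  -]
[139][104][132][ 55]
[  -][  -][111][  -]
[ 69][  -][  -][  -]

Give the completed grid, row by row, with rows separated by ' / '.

Row 1: 62 + 125 + 97 + ? = 430, so (1,4) = 146.
Column 1 must total 430; the given cells sum to 270, so (3,1) = 160.
The remaining cell in column 3 is (4,3) = 430 − 340 = 90.
Using main diagonal: 62 + 104 + 111 + ? → (4,4) = 430 − 277 = 153.
Anti-diagonal needs 430; the known cells sum to 347, so (3,2) = 83.
Using row 3: 160 + 83 + 111 + ? → (3,4) = 430 − 354 = 76.
Row 4: 69 + 90 + 153 + ? = 430, so (4,2) = 118.

62 125 97 146 / 139 104 132 55 / 160 83 111 76 / 69 118 90 153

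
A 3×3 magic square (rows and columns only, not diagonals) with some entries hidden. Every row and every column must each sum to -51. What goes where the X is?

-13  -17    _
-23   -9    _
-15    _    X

-11

From row 1, -51 − (-13 + (-17)) gives (1,3) = -21.
Using row 2: -23 + (-9) + ? → (2,3) = -51 − (-32) = -19.
The remaining cell in column 2 is (3,2) = -51 − (-26) = -25.
Column 3: -21 + (-19) + ? = -51, so (3,3) = -11.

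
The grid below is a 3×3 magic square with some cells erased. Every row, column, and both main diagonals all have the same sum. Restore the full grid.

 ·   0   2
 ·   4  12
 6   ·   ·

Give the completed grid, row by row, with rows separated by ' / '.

10 0 2 / -4 4 12 / 6 8 -2

Anti-diagonal is already complete: 2 + 4 + 6 = 12, so that is the magic constant.
The remaining cell in row 1 is (1,1) = 12 − 2 = 10.
Row 2 must total 12; the given cells sum to 16, so (2,1) = -4.
Column 2 must total 12; the given cells sum to 4, so (3,2) = 8.
From column 3, 12 − (2 + 12) gives (3,3) = -2.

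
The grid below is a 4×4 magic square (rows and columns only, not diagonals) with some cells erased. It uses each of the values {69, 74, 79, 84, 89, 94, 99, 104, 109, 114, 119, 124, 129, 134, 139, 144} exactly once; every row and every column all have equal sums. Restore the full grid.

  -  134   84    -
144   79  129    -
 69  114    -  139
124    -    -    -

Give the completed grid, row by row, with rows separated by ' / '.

The 16 entries sum to 1704, so each line sums to 1704/4 = 426.
From row 2, 426 − (144 + 79 + 129) gives (2,4) = 74.
Using row 3: 69 + 114 + 139 + ? → (3,3) = 426 − 322 = 104.
Using column 1: 144 + 69 + 124 + ? → (1,1) = 426 − 337 = 89.
From column 2, 426 − (134 + 79 + 114) gives (4,2) = 99.
Column 3: 84 + 129 + 104 + ? = 426, so (4,3) = 109.
From row 1, 426 − (89 + 134 + 84) gives (1,4) = 119.
Using row 4: 124 + 99 + 109 + ? → (4,4) = 426 − 332 = 94.

89 134 84 119 / 144 79 129 74 / 69 114 104 139 / 124 99 109 94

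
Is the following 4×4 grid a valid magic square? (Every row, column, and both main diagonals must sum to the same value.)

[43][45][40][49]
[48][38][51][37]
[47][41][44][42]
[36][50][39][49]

No — column 4 sums to 177 but column 3 sums to 174.

Row 1: 43 + 45 + 40 + 49 = 177.
Row 2: 48 + 38 + 51 + 37 = 174.
Row 3: 47 + 41 + 44 + 42 = 174.
Row 4: 36 + 50 + 39 + 49 = 174.
Column 1: 43 + 48 + 47 + 36 = 174.
Column 2: 45 + 38 + 41 + 50 = 174.
Column 3: 40 + 51 + 44 + 39 = 174.
Column 4: 49 + 37 + 42 + 49 = 177.
Main diagonal: 43 + 38 + 44 + 49 = 174.
Anti-diagonal: 49 + 51 + 41 + 36 = 177.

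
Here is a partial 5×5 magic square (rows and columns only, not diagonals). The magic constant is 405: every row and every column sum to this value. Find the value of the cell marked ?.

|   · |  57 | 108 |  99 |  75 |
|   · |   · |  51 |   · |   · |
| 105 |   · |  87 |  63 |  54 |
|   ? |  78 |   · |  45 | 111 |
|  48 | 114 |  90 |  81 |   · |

Row 1 needs 405; the known cells sum to 339, so (1,1) = 66.
The remaining cell in row 3 is (3,2) = 405 − 309 = 96.
Row 5: 48 + 114 + 90 + 81 + ? = 405, so (5,5) = 72.
The remaining cell in column 2 is (2,2) = 405 − 345 = 60.
Using column 3: 108 + 51 + 87 + 90 + ? → (4,3) = 405 − 336 = 69.
The remaining cell in column 4 is (2,4) = 405 − 288 = 117.
Column 5: 75 + 54 + 111 + 72 + ? = 405, so (2,5) = 93.
Using row 2: 60 + 51 + 117 + 93 + ? → (2,1) = 405 − 321 = 84.
Row 4 needs 405; the known cells sum to 303, so (4,1) = 102.

102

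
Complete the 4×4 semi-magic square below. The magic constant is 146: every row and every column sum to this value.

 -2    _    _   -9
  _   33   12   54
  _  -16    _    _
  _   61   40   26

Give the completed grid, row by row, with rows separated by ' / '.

From row 2, 146 − (33 + 12 + 54) gives (2,1) = 47.
Row 4 must total 146; the given cells sum to 127, so (4,1) = 19.
From column 1, 146 − (-2 + 47 + 19) gives (3,1) = 82.
The remaining cell in column 2 is (1,2) = 146 − 78 = 68.
Using column 4: -9 + 54 + 26 + ? → (3,4) = 146 − 71 = 75.
Row 1 needs 146; the known cells sum to 57, so (1,3) = 89.
Row 3 must total 146; the given cells sum to 141, so (3,3) = 5.

-2 68 89 -9 / 47 33 12 54 / 82 -16 5 75 / 19 61 40 26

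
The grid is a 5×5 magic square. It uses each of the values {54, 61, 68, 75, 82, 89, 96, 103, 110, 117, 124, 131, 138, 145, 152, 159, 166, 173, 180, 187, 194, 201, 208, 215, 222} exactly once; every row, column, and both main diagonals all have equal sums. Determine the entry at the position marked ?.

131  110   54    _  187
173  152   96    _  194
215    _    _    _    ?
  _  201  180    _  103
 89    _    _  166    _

61

The 25 entries sum to 3450, so each line sums to 3450/5 = 690.
Row 1 needs 690; the known cells sum to 482, so (1,4) = 208.
Row 2 must total 690; the given cells sum to 615, so (2,4) = 75.
The remaining cell in column 1 is (4,1) = 690 − 608 = 82.
Anti-diagonal needs 690; the known cells sum to 552, so (3,3) = 138.
From row 4, 690 − (82 + 201 + 180 + 103) gives (4,4) = 124.
Column 3 needs 690; the known cells sum to 468, so (5,3) = 222.
Column 4: 208 + 75 + 124 + 166 + ? = 690, so (3,4) = 117.
Main diagonal: 131 + 152 + 138 + 124 + ? = 690, so (5,5) = 145.
The remaining cell in row 5 is (5,2) = 690 − 622 = 68.
Using column 2: 110 + 152 + 201 + 68 + ? → (3,2) = 690 − 531 = 159.
Column 5: 187 + 194 + 103 + 145 + ? = 690, so (3,5) = 61.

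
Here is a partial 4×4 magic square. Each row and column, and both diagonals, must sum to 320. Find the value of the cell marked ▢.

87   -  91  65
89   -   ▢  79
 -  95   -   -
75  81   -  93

85

Row 1 must total 320; the given cells sum to 243, so (1,2) = 77.
From row 4, 320 − (75 + 81 + 93) gives (4,3) = 71.
Using column 1: 87 + 89 + 75 + ? → (3,1) = 320 − 251 = 69.
Column 2 needs 320; the known cells sum to 253, so (2,2) = 67.
Column 4 must total 320; the given cells sum to 237, so (3,4) = 83.
Using main diagonal: 87 + 67 + 93 + ? → (3,3) = 320 − 247 = 73.
Anti-diagonal: 65 + 95 + 75 + ? = 320, so (2,3) = 85.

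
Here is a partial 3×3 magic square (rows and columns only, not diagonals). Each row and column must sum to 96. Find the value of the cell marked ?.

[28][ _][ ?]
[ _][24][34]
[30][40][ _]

From row 2, 96 − (24 + 34) gives (2,1) = 38.
Row 3 must total 96; the given cells sum to 70, so (3,3) = 26.
Column 2 must total 96; the given cells sum to 64, so (1,2) = 32.
Using column 3: 34 + 26 + ? → (1,3) = 96 − 60 = 36.

36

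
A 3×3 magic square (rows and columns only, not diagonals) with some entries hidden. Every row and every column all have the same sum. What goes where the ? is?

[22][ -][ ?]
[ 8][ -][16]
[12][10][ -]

6

Column 1 is complete and sums to 42; that is the magic constant.
Row 2 needs 42; the known cells sum to 24, so (2,2) = 18.
The remaining cell in row 3 is (3,3) = 42 − 22 = 20.
The remaining cell in column 2 is (1,2) = 42 − 28 = 14.
The remaining cell in column 3 is (1,3) = 42 − 36 = 6.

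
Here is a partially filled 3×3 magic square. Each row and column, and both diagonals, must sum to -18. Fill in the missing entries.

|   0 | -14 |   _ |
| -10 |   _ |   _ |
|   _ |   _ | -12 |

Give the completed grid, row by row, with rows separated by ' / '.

0 -14 -4 / -10 -6 -2 / -8 2 -12

The remaining cell in row 1 is (1,3) = -18 − (-14) = -4.
Column 1 needs -18; the known cells sum to -10, so (3,1) = -8.
From column 3, -18 − (-4 + (-12)) gives (2,3) = -2.
Main diagonal: 0 + (-12) + ? = -18, so (2,2) = -6.
Using row 3: -8 + (-12) + ? → (3,2) = -18 − (-20) = 2.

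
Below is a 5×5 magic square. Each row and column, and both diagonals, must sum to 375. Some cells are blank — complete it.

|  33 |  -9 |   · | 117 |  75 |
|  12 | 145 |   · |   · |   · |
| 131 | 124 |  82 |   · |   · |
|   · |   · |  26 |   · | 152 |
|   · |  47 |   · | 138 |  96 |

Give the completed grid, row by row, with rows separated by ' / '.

33 -9 159 117 75 / 12 145 103 61 54 / 131 124 82 40 -2 / 110 68 26 19 152 / 89 47 5 138 96

The remaining cell in row 1 is (1,3) = 375 − 216 = 159.
Column 2 needs 375; the known cells sum to 307, so (4,2) = 68.
Main diagonal must total 375; the given cells sum to 356, so (4,4) = 19.
Row 4: 68 + 26 + 19 + 152 + ? = 375, so (4,1) = 110.
Column 1: 33 + 12 + 131 + 110 + ? = 375, so (5,1) = 89.
Anti-diagonal must total 375; the given cells sum to 314, so (2,4) = 61.
Row 5 must total 375; the given cells sum to 370, so (5,3) = 5.
Column 3 must total 375; the given cells sum to 272, so (2,3) = 103.
The remaining cell in column 4 is (3,4) = 375 − 335 = 40.
Row 2: 12 + 145 + 103 + 61 + ? = 375, so (2,5) = 54.
From row 3, 375 − (131 + 124 + 82 + 40) gives (3,5) = -2.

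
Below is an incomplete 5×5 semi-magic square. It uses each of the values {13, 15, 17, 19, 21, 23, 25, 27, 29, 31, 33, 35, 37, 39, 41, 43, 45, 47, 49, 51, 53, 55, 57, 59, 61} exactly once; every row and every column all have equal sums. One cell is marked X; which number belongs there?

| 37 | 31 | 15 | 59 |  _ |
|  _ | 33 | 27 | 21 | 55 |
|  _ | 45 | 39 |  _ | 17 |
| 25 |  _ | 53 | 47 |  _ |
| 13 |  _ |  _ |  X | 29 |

35

The 25 entries sum to 925, so each line sums to 925/5 = 185.
Row 1 must total 185; the given cells sum to 142, so (1,5) = 43.
The remaining cell in row 2 is (2,1) = 185 − 136 = 49.
From column 1, 185 − (37 + 49 + 25 + 13) gives (3,1) = 61.
Using column 3: 15 + 27 + 39 + 53 + ? → (5,3) = 185 − 134 = 51.
Column 5 needs 185; the known cells sum to 144, so (4,5) = 41.
Row 3 needs 185; the known cells sum to 162, so (3,4) = 23.
Row 4: 25 + 53 + 47 + 41 + ? = 185, so (4,2) = 19.
Column 2: 31 + 33 + 45 + 19 + ? = 185, so (5,2) = 57.
From column 4, 185 − (59 + 21 + 23 + 47) gives (5,4) = 35.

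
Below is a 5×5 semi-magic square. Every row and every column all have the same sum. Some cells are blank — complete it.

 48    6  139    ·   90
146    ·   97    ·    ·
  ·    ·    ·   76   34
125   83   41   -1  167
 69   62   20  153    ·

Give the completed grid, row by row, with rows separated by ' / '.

Row 4 is already complete: 125 + 83 + 41 + -1 + 167 = 415, so that is the magic constant.
From row 1, 415 − (48 + 6 + 139 + 90) gives (1,4) = 132.
The remaining cell in row 5 is (5,5) = 415 − 304 = 111.
Column 1: 48 + 146 + 125 + 69 + ? = 415, so (3,1) = 27.
The remaining cell in column 3 is (3,3) = 415 − 297 = 118.
Column 4 needs 415; the known cells sum to 360, so (2,4) = 55.
The remaining cell in column 5 is (2,5) = 415 − 402 = 13.
The remaining cell in row 2 is (2,2) = 415 − 311 = 104.
Using row 3: 27 + 118 + 76 + 34 + ? → (3,2) = 415 − 255 = 160.

48 6 139 132 90 / 146 104 97 55 13 / 27 160 118 76 34 / 125 83 41 -1 167 / 69 62 20 153 111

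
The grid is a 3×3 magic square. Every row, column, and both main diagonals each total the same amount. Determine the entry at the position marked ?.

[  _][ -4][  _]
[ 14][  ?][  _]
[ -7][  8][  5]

Row 3 is complete and sums to 6; that is the magic constant.
Column 1 must total 6; the given cells sum to 7, so (1,1) = -1.
From column 2, 6 − (-4 + 8) gives (2,2) = 2.

2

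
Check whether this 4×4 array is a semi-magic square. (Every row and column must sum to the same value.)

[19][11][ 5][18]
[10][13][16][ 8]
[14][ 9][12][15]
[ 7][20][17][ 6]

Row 1: 19 + 11 + 5 + 18 = 53.
Row 2: 10 + 13 + 16 + 8 = 47.
Row 3: 14 + 9 + 12 + 15 = 50.
Row 4: 7 + 20 + 17 + 6 = 50.
Column 1: 19 + 10 + 14 + 7 = 50.
Column 2: 11 + 13 + 9 + 20 = 53.
Column 3: 5 + 16 + 12 + 17 = 50.
Column 4: 18 + 8 + 15 + 6 = 47.

No — column 1 sums to 50 but row 1 sums to 53.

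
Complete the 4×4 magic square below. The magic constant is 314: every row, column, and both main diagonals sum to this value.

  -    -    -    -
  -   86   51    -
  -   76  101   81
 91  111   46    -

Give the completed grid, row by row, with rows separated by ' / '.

Row 3 must total 314; the given cells sum to 258, so (3,1) = 56.
Row 4 must total 314; the given cells sum to 248, so (4,4) = 66.
Using column 2: 86 + 76 + 111 + ? → (1,2) = 314 − 273 = 41.
Column 3: 51 + 101 + 46 + ? = 314, so (1,3) = 116.
Main diagonal: 86 + 101 + 66 + ? = 314, so (1,1) = 61.
Using anti-diagonal: 51 + 76 + 91 + ? → (1,4) = 314 − 218 = 96.
Using column 1: 61 + 56 + 91 + ? → (2,1) = 314 − 208 = 106.
From column 4, 314 − (96 + 81 + 66) gives (2,4) = 71.

61 41 116 96 / 106 86 51 71 / 56 76 101 81 / 91 111 46 66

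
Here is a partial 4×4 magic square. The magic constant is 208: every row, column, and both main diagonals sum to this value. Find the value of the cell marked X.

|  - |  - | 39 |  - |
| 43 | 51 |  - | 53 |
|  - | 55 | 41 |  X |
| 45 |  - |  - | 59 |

49

Row 2: 43 + 51 + 53 + ? = 208, so (2,3) = 61.
From column 3, 208 − (39 + 61 + 41) gives (4,3) = 67.
Main diagonal must total 208; the given cells sum to 151, so (1,1) = 57.
Using anti-diagonal: 61 + 55 + 45 + ? → (1,4) = 208 − 161 = 47.
Row 1 must total 208; the given cells sum to 143, so (1,2) = 65.
Using row 4: 45 + 67 + 59 + ? → (4,2) = 208 − 171 = 37.
Using column 1: 57 + 43 + 45 + ? → (3,1) = 208 − 145 = 63.
The remaining cell in column 4 is (3,4) = 208 − 159 = 49.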